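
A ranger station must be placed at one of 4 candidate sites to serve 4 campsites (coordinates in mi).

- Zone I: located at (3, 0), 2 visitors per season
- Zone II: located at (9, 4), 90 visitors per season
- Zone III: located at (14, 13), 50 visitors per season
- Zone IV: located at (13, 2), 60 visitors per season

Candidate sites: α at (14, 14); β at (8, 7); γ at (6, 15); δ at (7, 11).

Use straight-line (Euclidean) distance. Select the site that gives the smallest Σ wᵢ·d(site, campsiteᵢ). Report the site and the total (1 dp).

β, total 1150.3 mi

Total weighted distance at each candidate:
  α (14, 14): total = 1814.3
  β (8, 7): total = 1150.3
  γ (6, 15): total = 2355.0
  δ (7, 11): total = 1691.6
Minimum is at β with total 1150.3 mi.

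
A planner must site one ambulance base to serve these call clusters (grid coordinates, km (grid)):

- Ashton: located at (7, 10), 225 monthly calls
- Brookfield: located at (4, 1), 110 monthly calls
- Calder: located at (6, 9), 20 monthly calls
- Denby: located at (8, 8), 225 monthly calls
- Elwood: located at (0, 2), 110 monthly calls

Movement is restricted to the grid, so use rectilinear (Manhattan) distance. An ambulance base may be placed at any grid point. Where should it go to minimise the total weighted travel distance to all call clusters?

(7, 8)

Manhattan distance separates: Σwᵢ(|x−xᵢ|+|y−yᵢ|) = Σwᵢ|x−xᵢ| + Σwᵢ|y−yᵢ|, so x and y are optimised independently as 1-D weighted medians.
Total weight W = 690; half = 345.
x-coordinate, sorted with cumulative weight:
  x=0 (Elwood, w=110) cum 110
  x=4 (Brookfield, w=110) cum 220
  x=6 (Calder, w=20) cum 240
  x=7 (Ashton, w=225) cum 465  ← median
  x=8 (Denby, w=225) cum 690
⇒ x* = 7
y-coordinate, sorted with cumulative weight:
  y=1 (Brookfield, w=110) cum 110
  y=2 (Elwood, w=110) cum 220
  y=8 (Denby, w=225) cum 445  ← median
  y=9 (Calder, w=20) cum 465
  y=10 (Ashton, w=225) cum 690
⇒ y* = 8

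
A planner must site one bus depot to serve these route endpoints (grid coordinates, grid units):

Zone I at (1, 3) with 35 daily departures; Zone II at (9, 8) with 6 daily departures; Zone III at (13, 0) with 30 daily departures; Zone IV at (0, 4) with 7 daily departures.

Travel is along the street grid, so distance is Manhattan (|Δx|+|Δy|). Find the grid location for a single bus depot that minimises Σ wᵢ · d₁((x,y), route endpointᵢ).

(1, 3)

Manhattan distance separates: Σwᵢ(|x−xᵢ|+|y−yᵢ|) = Σwᵢ|x−xᵢ| + Σwᵢ|y−yᵢ|, so x and y are optimised independently as 1-D weighted medians.
Total weight W = 78; half = 39.
x-coordinate, sorted with cumulative weight:
  x=0 (Zone IV, w=7) cum 7
  x=1 (Zone I, w=35) cum 42  ← median
  x=9 (Zone II, w=6) cum 48
  x=13 (Zone III, w=30) cum 78
⇒ x* = 1
y-coordinate, sorted with cumulative weight:
  y=0 (Zone III, w=30) cum 30
  y=3 (Zone I, w=35) cum 65  ← median
  y=4 (Zone IV, w=7) cum 72
  y=8 (Zone II, w=6) cum 78
⇒ y* = 3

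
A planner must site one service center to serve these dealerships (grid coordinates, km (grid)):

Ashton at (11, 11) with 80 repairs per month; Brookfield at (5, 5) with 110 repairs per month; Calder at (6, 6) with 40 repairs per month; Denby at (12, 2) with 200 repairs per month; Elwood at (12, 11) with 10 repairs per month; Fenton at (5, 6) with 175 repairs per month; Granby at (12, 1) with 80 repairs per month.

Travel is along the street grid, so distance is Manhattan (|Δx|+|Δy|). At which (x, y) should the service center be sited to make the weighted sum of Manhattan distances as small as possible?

Manhattan distance separates: Σwᵢ(|x−xᵢ|+|y−yᵢ|) = Σwᵢ|x−xᵢ| + Σwᵢ|y−yᵢ|, so x and y are optimised independently as 1-D weighted medians.
Total weight W = 695; half = 347.5.
x-coordinate, sorted with cumulative weight:
  x=5 (Brookfield, w=110) cum 110
  x=5 (Fenton, w=175) cum 285
  x=6 (Calder, w=40) cum 325
  x=11 (Ashton, w=80) cum 405  ← median
  x=12 (Denby, w=200) cum 605
  x=12 (Elwood, w=10) cum 615
  x=12 (Granby, w=80) cum 695
⇒ x* = 11
y-coordinate, sorted with cumulative weight:
  y=1 (Granby, w=80) cum 80
  y=2 (Denby, w=200) cum 280
  y=5 (Brookfield, w=110) cum 390  ← median
  y=6 (Calder, w=40) cum 430
  y=6 (Fenton, w=175) cum 605
  y=11 (Ashton, w=80) cum 685
  y=11 (Elwood, w=10) cum 695
⇒ y* = 5

(11, 5)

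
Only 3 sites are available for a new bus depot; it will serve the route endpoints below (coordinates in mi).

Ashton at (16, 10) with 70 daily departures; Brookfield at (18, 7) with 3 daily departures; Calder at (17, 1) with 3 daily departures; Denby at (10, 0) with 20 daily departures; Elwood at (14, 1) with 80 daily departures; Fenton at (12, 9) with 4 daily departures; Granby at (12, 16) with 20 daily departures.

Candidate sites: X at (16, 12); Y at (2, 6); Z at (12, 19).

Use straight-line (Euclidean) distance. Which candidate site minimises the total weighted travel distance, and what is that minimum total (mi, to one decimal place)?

X, total 1485.2 mi

Total weighted distance at each candidate:
  X (16, 12): total = 1485.2
  Y (2, 6): total = 2679.3
  Z (12, 19): total = 2716.7
Minimum is at X with total 1485.2 mi.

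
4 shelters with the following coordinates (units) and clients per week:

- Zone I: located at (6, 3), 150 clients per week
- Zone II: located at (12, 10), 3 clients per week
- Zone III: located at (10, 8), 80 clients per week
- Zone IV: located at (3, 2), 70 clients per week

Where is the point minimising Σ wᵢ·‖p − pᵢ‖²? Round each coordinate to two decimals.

(6.42, 4.16)

The minimiser of Σwᵢ‖p−pᵢ‖² is the weighted centroid p* = (Σwᵢpᵢ)/(Σwᵢ).
Σwᵢ = 303.
Σwᵢxᵢ = 150·6 + 3·12 + 80·10 + 70·3 = 1946.
Σwᵢyᵢ = 150·3 + 3·10 + 80·8 + 70·2 = 1260.
x* = 1946/303 = 6.42, y* = 1260/303 = 4.16.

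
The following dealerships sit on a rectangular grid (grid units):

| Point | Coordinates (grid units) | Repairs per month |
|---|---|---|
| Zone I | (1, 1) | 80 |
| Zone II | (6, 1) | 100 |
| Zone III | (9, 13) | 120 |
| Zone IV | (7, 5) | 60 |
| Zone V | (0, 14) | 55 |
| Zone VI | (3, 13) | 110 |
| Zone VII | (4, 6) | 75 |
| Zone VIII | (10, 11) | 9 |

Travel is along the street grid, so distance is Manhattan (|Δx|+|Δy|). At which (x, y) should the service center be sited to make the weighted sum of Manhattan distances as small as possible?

(4, 6)

Manhattan distance separates: Σwᵢ(|x−xᵢ|+|y−yᵢ|) = Σwᵢ|x−xᵢ| + Σwᵢ|y−yᵢ|, so x and y are optimised independently as 1-D weighted medians.
Total weight W = 609; half = 304.5.
x-coordinate, sorted with cumulative weight:
  x=0 (Zone V, w=55) cum 55
  x=1 (Zone I, w=80) cum 135
  x=3 (Zone VI, w=110) cum 245
  x=4 (Zone VII, w=75) cum 320  ← median
  x=6 (Zone II, w=100) cum 420
  x=7 (Zone IV, w=60) cum 480
  x=9 (Zone III, w=120) cum 600
  x=10 (Zone VIII, w=9) cum 609
⇒ x* = 4
y-coordinate, sorted with cumulative weight:
  y=1 (Zone I, w=80) cum 80
  y=1 (Zone II, w=100) cum 180
  y=5 (Zone IV, w=60) cum 240
  y=6 (Zone VII, w=75) cum 315  ← median
  y=11 (Zone VIII, w=9) cum 324
  y=13 (Zone III, w=120) cum 444
  y=13 (Zone VI, w=110) cum 554
  y=14 (Zone V, w=55) cum 609
⇒ y* = 6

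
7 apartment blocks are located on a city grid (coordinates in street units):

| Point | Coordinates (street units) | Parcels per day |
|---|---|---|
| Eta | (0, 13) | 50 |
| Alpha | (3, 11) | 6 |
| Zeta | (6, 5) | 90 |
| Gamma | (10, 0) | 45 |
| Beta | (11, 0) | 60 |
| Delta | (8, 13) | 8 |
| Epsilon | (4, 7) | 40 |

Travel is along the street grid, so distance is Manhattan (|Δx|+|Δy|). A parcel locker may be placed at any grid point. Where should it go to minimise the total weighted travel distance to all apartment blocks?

Manhattan distance separates: Σwᵢ(|x−xᵢ|+|y−yᵢ|) = Σwᵢ|x−xᵢ| + Σwᵢ|y−yᵢ|, so x and y are optimised independently as 1-D weighted medians.
Total weight W = 299; half = 149.5.
x-coordinate, sorted with cumulative weight:
  x=0 (Eta, w=50) cum 50
  x=3 (Alpha, w=6) cum 56
  x=4 (Epsilon, w=40) cum 96
  x=6 (Zeta, w=90) cum 186  ← median
  x=8 (Delta, w=8) cum 194
  x=10 (Gamma, w=45) cum 239
  x=11 (Beta, w=60) cum 299
⇒ x* = 6
y-coordinate, sorted with cumulative weight:
  y=0 (Gamma, w=45) cum 45
  y=0 (Beta, w=60) cum 105
  y=5 (Zeta, w=90) cum 195  ← median
  y=7 (Epsilon, w=40) cum 235
  y=11 (Alpha, w=6) cum 241
  y=13 (Eta, w=50) cum 291
  y=13 (Delta, w=8) cum 299
⇒ y* = 5

(6, 5)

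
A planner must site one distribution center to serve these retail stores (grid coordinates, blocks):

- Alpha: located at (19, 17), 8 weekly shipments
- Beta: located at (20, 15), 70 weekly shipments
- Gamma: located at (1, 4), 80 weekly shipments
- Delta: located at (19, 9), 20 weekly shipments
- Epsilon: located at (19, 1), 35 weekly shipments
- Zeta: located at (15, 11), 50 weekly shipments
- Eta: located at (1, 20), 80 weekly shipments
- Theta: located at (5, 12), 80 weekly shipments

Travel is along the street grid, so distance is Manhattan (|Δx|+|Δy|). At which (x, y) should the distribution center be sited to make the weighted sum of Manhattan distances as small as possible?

Manhattan distance separates: Σwᵢ(|x−xᵢ|+|y−yᵢ|) = Σwᵢ|x−xᵢ| + Σwᵢ|y−yᵢ|, so x and y are optimised independently as 1-D weighted medians.
Total weight W = 423; half = 211.5.
x-coordinate, sorted with cumulative weight:
  x=1 (Gamma, w=80) cum 80
  x=1 (Eta, w=80) cum 160
  x=5 (Theta, w=80) cum 240  ← median
  x=15 (Zeta, w=50) cum 290
  x=19 (Alpha, w=8) cum 298
  x=19 (Delta, w=20) cum 318
  x=19 (Epsilon, w=35) cum 353
  x=20 (Beta, w=70) cum 423
⇒ x* = 5
y-coordinate, sorted with cumulative weight:
  y=1 (Epsilon, w=35) cum 35
  y=4 (Gamma, w=80) cum 115
  y=9 (Delta, w=20) cum 135
  y=11 (Zeta, w=50) cum 185
  y=12 (Theta, w=80) cum 265  ← median
  y=15 (Beta, w=70) cum 335
  y=17 (Alpha, w=8) cum 343
  y=20 (Eta, w=80) cum 423
⇒ y* = 12

(5, 12)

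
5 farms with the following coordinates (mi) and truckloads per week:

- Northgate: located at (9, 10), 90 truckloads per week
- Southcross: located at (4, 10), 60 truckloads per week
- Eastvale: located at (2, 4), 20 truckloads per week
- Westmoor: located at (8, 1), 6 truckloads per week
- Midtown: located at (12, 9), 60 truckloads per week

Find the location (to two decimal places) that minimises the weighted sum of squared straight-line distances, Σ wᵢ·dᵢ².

(7.87, 9.01)

The minimiser of Σwᵢ‖p−pᵢ‖² is the weighted centroid p* = (Σwᵢpᵢ)/(Σwᵢ).
Σwᵢ = 236.
Σwᵢxᵢ = 90·9 + 60·4 + 20·2 + 6·8 + 60·12 = 1858.
Σwᵢyᵢ = 90·10 + 60·10 + 20·4 + 6·1 + 60·9 = 2126.
x* = 1858/236 = 7.87, y* = 2126/236 = 9.01.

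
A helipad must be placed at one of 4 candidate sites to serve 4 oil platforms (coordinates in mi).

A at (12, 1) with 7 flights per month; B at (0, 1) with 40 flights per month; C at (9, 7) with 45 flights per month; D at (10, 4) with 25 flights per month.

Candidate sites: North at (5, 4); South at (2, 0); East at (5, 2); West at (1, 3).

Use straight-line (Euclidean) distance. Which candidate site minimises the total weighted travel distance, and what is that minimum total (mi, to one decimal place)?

Total weighted distance at each candidate:
  North (5, 4): total = 636.5
  South (2, 0): total = 828.9
  East (5, 2): total = 676.2
  West (1, 3): total = 796.6
Minimum is at North with total 636.5 mi.

North, total 636.5 mi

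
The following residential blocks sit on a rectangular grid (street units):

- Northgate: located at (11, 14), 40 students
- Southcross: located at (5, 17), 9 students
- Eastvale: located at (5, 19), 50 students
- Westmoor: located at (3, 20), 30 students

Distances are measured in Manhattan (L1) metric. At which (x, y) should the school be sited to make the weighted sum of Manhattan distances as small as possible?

Manhattan distance separates: Σwᵢ(|x−xᵢ|+|y−yᵢ|) = Σwᵢ|x−xᵢ| + Σwᵢ|y−yᵢ|, so x and y are optimised independently as 1-D weighted medians.
Total weight W = 129; half = 64.5.
x-coordinate, sorted with cumulative weight:
  x=3 (Westmoor, w=30) cum 30
  x=5 (Southcross, w=9) cum 39
  x=5 (Eastvale, w=50) cum 89  ← median
  x=11 (Northgate, w=40) cum 129
⇒ x* = 5
y-coordinate, sorted with cumulative weight:
  y=14 (Northgate, w=40) cum 40
  y=17 (Southcross, w=9) cum 49
  y=19 (Eastvale, w=50) cum 99  ← median
  y=20 (Westmoor, w=30) cum 129
⇒ y* = 19

(5, 19)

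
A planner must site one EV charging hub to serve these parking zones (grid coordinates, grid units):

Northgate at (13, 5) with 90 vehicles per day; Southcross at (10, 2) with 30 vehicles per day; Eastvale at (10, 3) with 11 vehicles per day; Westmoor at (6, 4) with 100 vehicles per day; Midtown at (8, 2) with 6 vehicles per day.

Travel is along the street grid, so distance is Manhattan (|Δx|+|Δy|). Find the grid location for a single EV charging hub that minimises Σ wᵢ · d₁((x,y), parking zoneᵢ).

Manhattan distance separates: Σwᵢ(|x−xᵢ|+|y−yᵢ|) = Σwᵢ|x−xᵢ| + Σwᵢ|y−yᵢ|, so x and y are optimised independently as 1-D weighted medians.
Total weight W = 237; half = 118.5.
x-coordinate, sorted with cumulative weight:
  x=6 (Westmoor, w=100) cum 100
  x=8 (Midtown, w=6) cum 106
  x=10 (Southcross, w=30) cum 136  ← median
  x=10 (Eastvale, w=11) cum 147
  x=13 (Northgate, w=90) cum 237
⇒ x* = 10
y-coordinate, sorted with cumulative weight:
  y=2 (Southcross, w=30) cum 30
  y=2 (Midtown, w=6) cum 36
  y=3 (Eastvale, w=11) cum 47
  y=4 (Westmoor, w=100) cum 147  ← median
  y=5 (Northgate, w=90) cum 237
⇒ y* = 4

(10, 4)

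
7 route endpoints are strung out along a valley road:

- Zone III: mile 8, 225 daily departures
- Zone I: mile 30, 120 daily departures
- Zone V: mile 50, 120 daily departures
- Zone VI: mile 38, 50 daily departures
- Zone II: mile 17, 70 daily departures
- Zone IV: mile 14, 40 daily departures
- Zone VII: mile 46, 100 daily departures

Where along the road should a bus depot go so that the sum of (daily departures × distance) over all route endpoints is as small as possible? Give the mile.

For a sum of weighted absolute distances on a line, the optimum is the weighted median (not the mean). Total weight W = 725; half-weight = 362.5.
Sort by position and accumulate weight:
  mile 8 (Zone III, w=225) → cum 225
  mile 14 (Zone IV, w=40) → cum 265
  mile 17 (Zone II, w=70) → cum 335
  mile 30 (Zone I, w=120) → cum 455  ≥ 362.5 → median here
  mile 38 (Zone VI, w=50) → cum 505
  mile 46 (Zone VII, w=100) → cum 605
  mile 50 (Zone V, w=120) → cum 725
Optimal location: mile 30.

x = 30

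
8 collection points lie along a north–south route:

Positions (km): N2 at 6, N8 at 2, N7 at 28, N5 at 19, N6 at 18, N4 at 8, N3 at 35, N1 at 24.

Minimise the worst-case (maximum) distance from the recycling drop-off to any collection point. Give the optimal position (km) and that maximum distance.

The 1-center on a line is the midpoint of the two extreme points: leftmost at 2, rightmost at 35.
Optimal location = (2 + 35)/2 = 18.5; maximum distance = (35 − 2)/2 = 16.5.

location 18.5, max distance 16.5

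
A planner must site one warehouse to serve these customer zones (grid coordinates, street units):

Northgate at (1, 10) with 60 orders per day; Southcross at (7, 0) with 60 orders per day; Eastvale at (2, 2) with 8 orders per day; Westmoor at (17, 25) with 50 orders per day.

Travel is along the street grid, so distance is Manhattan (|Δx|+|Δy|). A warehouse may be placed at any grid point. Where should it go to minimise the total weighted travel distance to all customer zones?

Manhattan distance separates: Σwᵢ(|x−xᵢ|+|y−yᵢ|) = Σwᵢ|x−xᵢ| + Σwᵢ|y−yᵢ|, so x and y are optimised independently as 1-D weighted medians.
Total weight W = 178; half = 89.
x-coordinate, sorted with cumulative weight:
  x=1 (Northgate, w=60) cum 60
  x=2 (Eastvale, w=8) cum 68
  x=7 (Southcross, w=60) cum 128  ← median
  x=17 (Westmoor, w=50) cum 178
⇒ x* = 7
y-coordinate, sorted with cumulative weight:
  y=0 (Southcross, w=60) cum 60
  y=2 (Eastvale, w=8) cum 68
  y=10 (Northgate, w=60) cum 128  ← median
  y=25 (Westmoor, w=50) cum 178
⇒ y* = 10

(7, 10)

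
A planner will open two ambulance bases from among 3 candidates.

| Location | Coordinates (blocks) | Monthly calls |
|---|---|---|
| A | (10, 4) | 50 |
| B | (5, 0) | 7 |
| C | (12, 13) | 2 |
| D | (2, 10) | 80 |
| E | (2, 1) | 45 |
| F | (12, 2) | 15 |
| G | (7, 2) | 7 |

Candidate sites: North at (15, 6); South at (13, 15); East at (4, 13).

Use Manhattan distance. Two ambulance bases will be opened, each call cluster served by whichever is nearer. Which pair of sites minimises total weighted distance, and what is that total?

{North, East}, total 1683

Evaluate every pair (each demand assigned to the nearer of the two):
  {North, East}: total = 1683
  {South, East}: total = 2142
  {North, South}: total = 2747
Best pair: {North, East} with total 1683.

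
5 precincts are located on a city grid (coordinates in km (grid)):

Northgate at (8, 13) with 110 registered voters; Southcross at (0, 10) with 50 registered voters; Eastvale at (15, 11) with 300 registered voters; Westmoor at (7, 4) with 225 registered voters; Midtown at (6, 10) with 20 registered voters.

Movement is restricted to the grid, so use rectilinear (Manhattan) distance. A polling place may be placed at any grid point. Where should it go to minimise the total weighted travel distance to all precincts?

(8, 11)

Manhattan distance separates: Σwᵢ(|x−xᵢ|+|y−yᵢ|) = Σwᵢ|x−xᵢ| + Σwᵢ|y−yᵢ|, so x and y are optimised independently as 1-D weighted medians.
Total weight W = 705; half = 352.5.
x-coordinate, sorted with cumulative weight:
  x=0 (Southcross, w=50) cum 50
  x=6 (Midtown, w=20) cum 70
  x=7 (Westmoor, w=225) cum 295
  x=8 (Northgate, w=110) cum 405  ← median
  x=15 (Eastvale, w=300) cum 705
⇒ x* = 8
y-coordinate, sorted with cumulative weight:
  y=4 (Westmoor, w=225) cum 225
  y=10 (Southcross, w=50) cum 275
  y=10 (Midtown, w=20) cum 295
  y=11 (Eastvale, w=300) cum 595  ← median
  y=13 (Northgate, w=110) cum 705
⇒ y* = 11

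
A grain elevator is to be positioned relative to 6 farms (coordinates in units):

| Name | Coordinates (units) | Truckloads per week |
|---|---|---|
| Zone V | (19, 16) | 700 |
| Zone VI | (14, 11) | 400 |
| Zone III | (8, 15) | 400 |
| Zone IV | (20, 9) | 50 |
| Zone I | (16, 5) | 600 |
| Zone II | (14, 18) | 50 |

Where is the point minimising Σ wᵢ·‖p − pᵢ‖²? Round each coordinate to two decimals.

The minimiser of Σwᵢ‖p−pᵢ‖² is the weighted centroid p* = (Σwᵢpᵢ)/(Σwᵢ).
Σwᵢ = 2200.
Σwᵢxᵢ = 700·19 + 400·14 + 400·8 + 50·20 + 600·16 + 50·14 = 33400.
Σwᵢyᵢ = 700·16 + 400·11 + 400·15 + 50·9 + 600·5 + 50·18 = 25950.
x* = 33400/2200 = 15.18, y* = 25950/2200 = 11.80.

(15.18, 11.80)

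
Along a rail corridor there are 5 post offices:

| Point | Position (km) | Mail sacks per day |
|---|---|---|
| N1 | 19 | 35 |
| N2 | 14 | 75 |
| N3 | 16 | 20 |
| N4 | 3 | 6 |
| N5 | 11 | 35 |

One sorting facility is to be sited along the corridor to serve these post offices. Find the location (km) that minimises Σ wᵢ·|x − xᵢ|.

For a sum of weighted absolute distances on a line, the optimum is the weighted median (not the mean). Total weight W = 171; half-weight = 85.5.
Sort by position and accumulate weight:
  km 3 (N4, w=6) → cum 6
  km 11 (N5, w=35) → cum 41
  km 14 (N2, w=75) → cum 116  ≥ 85.5 → median here
  km 16 (N3, w=20) → cum 136
  km 19 (N1, w=35) → cum 171
Optimal location: km 14.

x = 14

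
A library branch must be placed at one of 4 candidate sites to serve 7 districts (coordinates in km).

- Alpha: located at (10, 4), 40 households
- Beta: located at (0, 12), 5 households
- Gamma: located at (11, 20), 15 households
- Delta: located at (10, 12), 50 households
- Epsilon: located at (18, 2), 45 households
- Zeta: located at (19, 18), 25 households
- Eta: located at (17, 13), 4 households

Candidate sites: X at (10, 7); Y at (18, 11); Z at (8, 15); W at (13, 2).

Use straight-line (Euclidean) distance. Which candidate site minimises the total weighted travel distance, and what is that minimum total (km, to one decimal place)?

X, total 1438.2 km

Total weighted distance at each candidate:
  X (10, 7): total = 1438.2
  Y (18, 11): total = 1680.2
  Z (8, 15): total = 1817.7
  W (13, 2): total = 1718.9
Minimum is at X with total 1438.2 km.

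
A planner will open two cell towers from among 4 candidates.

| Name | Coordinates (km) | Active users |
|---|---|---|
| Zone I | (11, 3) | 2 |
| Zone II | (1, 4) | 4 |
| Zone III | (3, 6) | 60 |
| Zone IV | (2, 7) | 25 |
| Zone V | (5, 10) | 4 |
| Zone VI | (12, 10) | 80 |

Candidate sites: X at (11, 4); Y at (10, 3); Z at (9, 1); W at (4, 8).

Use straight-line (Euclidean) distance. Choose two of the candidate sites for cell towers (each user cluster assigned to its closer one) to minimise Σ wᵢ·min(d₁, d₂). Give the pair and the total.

{X, W}, total 707.6

Evaluate every pair (each demand assigned to the nearer of the two):
  {X, W}: total = 707.6
  {Y, W}: total = 803.4
  {Z, W}: total = 884.4
  {X, Y}: total = 1239.3
  {X, Z}: total = 1255.8
  {Y, Z}: total = 1333.5
Best pair: {X, W} with total 707.6.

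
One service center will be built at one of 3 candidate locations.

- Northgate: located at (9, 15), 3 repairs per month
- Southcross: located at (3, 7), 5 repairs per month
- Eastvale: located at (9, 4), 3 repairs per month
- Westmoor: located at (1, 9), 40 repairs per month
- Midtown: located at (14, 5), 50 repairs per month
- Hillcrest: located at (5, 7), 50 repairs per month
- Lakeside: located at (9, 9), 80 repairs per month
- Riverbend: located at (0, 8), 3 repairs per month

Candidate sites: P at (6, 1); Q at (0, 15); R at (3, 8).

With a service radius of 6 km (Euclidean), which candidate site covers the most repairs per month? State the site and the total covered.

R, covering 98

Coverage radius r = 6 km; a point is covered iff (Δx)²+(Δy)² ≤ 6² = 36.
  P (6, 1): covers {Eastvale} → 3
  Q (0, 15): covers {none} → 0
  R (3, 8): covers {Southcross, Westmoor, Hillcrest, Riverbend} → 98
Maximum coverage at R: 98 repairs per month.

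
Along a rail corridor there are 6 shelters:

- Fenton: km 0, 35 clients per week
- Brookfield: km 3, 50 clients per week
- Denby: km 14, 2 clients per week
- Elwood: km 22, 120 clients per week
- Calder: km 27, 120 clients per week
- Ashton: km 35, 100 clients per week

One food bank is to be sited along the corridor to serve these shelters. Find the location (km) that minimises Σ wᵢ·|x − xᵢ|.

x = 27

For a sum of weighted absolute distances on a line, the optimum is the weighted median (not the mean). Total weight W = 427; half-weight = 213.5.
Sort by position and accumulate weight:
  km 0 (Fenton, w=35) → cum 35
  km 3 (Brookfield, w=50) → cum 85
  km 14 (Denby, w=2) → cum 87
  km 22 (Elwood, w=120) → cum 207
  km 27 (Calder, w=120) → cum 327  ≥ 213.5 → median here
  km 35 (Ashton, w=100) → cum 427
Optimal location: km 27.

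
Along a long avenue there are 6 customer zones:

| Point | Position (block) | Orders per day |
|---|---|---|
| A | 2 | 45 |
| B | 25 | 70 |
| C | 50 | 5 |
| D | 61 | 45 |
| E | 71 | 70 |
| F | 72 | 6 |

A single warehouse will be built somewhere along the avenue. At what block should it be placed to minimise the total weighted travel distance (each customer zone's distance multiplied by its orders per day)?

x = 61

For a sum of weighted absolute distances on a line, the optimum is the weighted median (not the mean). Total weight W = 241; half-weight = 120.5.
Sort by position and accumulate weight:
  block 2 (A, w=45) → cum 45
  block 25 (B, w=70) → cum 115
  block 50 (C, w=5) → cum 120
  block 61 (D, w=45) → cum 165  ≥ 120.5 → median here
  block 71 (E, w=70) → cum 235
  block 72 (F, w=6) → cum 241
Optimal location: block 61.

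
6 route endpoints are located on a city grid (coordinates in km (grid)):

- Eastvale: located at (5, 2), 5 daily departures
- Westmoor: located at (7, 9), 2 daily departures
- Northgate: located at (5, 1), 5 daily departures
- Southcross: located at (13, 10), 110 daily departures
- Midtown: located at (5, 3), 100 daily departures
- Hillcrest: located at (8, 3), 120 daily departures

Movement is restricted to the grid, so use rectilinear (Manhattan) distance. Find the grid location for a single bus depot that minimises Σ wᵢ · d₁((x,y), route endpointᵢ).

Manhattan distance separates: Σwᵢ(|x−xᵢ|+|y−yᵢ|) = Σwᵢ|x−xᵢ| + Σwᵢ|y−yᵢ|, so x and y are optimised independently as 1-D weighted medians.
Total weight W = 342; half = 171.
x-coordinate, sorted with cumulative weight:
  x=5 (Eastvale, w=5) cum 5
  x=5 (Northgate, w=5) cum 10
  x=5 (Midtown, w=100) cum 110
  x=7 (Westmoor, w=2) cum 112
  x=8 (Hillcrest, w=120) cum 232  ← median
  x=13 (Southcross, w=110) cum 342
⇒ x* = 8
y-coordinate, sorted with cumulative weight:
  y=1 (Northgate, w=5) cum 5
  y=2 (Eastvale, w=5) cum 10
  y=3 (Midtown, w=100) cum 110
  y=3 (Hillcrest, w=120) cum 230  ← median
  y=9 (Westmoor, w=2) cum 232
  y=10 (Southcross, w=110) cum 342
⇒ y* = 3

(8, 3)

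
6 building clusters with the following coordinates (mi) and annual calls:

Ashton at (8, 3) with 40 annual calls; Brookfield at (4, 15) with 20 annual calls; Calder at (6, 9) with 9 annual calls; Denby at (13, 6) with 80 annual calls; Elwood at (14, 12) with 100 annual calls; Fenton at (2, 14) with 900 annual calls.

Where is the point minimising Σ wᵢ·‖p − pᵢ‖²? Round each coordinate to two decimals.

The minimiser of Σwᵢ‖p−pᵢ‖² is the weighted centroid p* = (Σwᵢpᵢ)/(Σwᵢ).
Σwᵢ = 1149.
Σwᵢxᵢ = 40·8 + 20·4 + 9·6 + 80·13 + 100·14 + 900·2 = 4694.
Σwᵢyᵢ = 40·3 + 20·15 + 9·9 + 80·6 + 100·12 + 900·14 = 14781.
x* = 4694/1149 = 4.09, y* = 14781/1149 = 12.86.

(4.09, 12.86)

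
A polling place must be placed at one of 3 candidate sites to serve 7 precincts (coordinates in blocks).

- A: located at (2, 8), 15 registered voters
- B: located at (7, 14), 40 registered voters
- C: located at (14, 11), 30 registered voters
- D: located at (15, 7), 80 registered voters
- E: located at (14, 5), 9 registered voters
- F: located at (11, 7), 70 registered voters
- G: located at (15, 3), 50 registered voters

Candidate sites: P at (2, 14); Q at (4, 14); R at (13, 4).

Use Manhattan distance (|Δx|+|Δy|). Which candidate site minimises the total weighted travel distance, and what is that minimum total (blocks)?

Total weighted distance at each candidate:
  P (2, 14): total = 4849
  Q (4, 14): total = 4321
  R (13, 4): total = 2023
Minimum is at R with total 2023 blocks.

R, total 2023 blocks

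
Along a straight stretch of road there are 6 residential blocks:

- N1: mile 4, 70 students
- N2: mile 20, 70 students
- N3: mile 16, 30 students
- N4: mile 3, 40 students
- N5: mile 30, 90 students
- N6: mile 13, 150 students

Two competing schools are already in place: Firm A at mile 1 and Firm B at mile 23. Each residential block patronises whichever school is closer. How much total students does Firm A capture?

110

The indifferent point is the midpoint (1+23)/2 = 12; residential blocks left of it (closer to Firm A at 1) go to Firm A, those right go to Firm B.
  N4 at 3 (w=40) → Firm A
  N1 at 4 (w=70) → Firm A
  N6 at 13 (w=150) → Firm B
  N3 at 16 (w=30) → Firm B
  N2 at 20 (w=70) → Firm B
  N5 at 30 (w=90) → Firm B
Firm A captures 110; Firm B captures 340.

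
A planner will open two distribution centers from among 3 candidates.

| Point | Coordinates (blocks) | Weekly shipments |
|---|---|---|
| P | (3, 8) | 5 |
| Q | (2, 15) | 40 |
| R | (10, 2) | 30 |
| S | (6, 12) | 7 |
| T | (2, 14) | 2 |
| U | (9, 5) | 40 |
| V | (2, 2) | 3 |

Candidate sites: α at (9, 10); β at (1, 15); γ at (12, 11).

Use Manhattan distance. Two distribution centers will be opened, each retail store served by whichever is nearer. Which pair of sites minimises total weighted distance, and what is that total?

{α, β}, total 631

Evaluate every pair (each demand assigned to the nearer of the two):
  {α, β}: total = 631
  {β, γ}: total = 870
  {α, γ}: total = 1092
Best pair: {α, β} with total 631.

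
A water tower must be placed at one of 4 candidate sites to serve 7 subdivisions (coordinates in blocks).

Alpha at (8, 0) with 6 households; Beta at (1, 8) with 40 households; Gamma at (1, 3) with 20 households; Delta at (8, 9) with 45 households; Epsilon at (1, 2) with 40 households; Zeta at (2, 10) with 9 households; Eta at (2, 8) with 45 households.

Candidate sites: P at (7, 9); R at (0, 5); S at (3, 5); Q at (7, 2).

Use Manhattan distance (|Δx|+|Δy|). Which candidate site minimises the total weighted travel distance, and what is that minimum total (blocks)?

Total weighted distance at each candidate:
  P (7, 9): total = 1469
  R (0, 5): total = 1286
  S (3, 5): total = 1179
  Q (7, 2): total = 1850
Minimum is at S with total 1179 blocks.

S, total 1179 blocks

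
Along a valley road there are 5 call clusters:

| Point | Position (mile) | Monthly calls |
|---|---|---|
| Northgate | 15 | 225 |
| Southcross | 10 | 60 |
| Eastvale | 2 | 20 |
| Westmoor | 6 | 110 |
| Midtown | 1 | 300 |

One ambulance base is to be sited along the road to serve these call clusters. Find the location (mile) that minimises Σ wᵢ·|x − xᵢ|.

For a sum of weighted absolute distances on a line, the optimum is the weighted median (not the mean). Total weight W = 715; half-weight = 357.5.
Sort by position and accumulate weight:
  mile 1 (Midtown, w=300) → cum 300
  mile 2 (Eastvale, w=20) → cum 320
  mile 6 (Westmoor, w=110) → cum 430  ≥ 357.5 → median here
  mile 10 (Southcross, w=60) → cum 490
  mile 15 (Northgate, w=225) → cum 715
Optimal location: mile 6.

x = 6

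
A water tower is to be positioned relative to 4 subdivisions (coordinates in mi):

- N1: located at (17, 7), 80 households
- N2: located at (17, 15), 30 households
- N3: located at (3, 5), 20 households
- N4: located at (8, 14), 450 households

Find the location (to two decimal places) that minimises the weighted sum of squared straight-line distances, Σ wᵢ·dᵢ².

(9.53, 12.78)

The minimiser of Σwᵢ‖p−pᵢ‖² is the weighted centroid p* = (Σwᵢpᵢ)/(Σwᵢ).
Σwᵢ = 580.
Σwᵢxᵢ = 80·17 + 30·17 + 20·3 + 450·8 = 5530.
Σwᵢyᵢ = 80·7 + 30·15 + 20·5 + 450·14 = 7410.
x* = 5530/580 = 9.53, y* = 7410/580 = 12.78.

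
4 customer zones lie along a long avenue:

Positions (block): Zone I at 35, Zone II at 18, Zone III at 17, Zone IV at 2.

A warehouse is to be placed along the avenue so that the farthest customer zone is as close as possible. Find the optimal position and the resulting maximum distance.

The 1-center on a line is the midpoint of the two extreme points: leftmost at 2, rightmost at 35.
Optimal location = (2 + 35)/2 = 18.5; maximum distance = (35 − 2)/2 = 16.5.

location 18.5, max distance 16.5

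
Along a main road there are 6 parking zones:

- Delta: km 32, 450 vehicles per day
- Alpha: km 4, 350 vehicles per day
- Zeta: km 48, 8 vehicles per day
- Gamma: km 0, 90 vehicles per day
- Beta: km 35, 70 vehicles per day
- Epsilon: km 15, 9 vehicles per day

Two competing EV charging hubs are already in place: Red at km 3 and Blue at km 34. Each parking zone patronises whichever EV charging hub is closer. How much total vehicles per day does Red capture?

The indifferent point is the midpoint (3+34)/2 = 18.5; parking zones left of it (closer to Red at 3) go to Red, those right go to Blue.
  Gamma at 0 (w=90) → Red
  Alpha at 4 (w=350) → Red
  Epsilon at 15 (w=9) → Red
  Delta at 32 (w=450) → Blue
  Beta at 35 (w=70) → Blue
  Zeta at 48 (w=8) → Blue
Red captures 449; Blue captures 528.

449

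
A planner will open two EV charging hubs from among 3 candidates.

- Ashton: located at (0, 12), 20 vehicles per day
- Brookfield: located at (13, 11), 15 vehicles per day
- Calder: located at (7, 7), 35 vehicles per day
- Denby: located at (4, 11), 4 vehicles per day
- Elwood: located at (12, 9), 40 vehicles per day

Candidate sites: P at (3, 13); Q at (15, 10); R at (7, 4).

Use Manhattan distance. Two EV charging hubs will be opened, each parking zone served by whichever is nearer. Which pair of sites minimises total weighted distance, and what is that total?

Evaluate every pair (each demand assigned to the nearer of the two):
  {P, Q}: total = 647
  {Q, R}: total = 650
  {P, R}: total = 777
Best pair: {P, Q} with total 647.

{P, Q}, total 647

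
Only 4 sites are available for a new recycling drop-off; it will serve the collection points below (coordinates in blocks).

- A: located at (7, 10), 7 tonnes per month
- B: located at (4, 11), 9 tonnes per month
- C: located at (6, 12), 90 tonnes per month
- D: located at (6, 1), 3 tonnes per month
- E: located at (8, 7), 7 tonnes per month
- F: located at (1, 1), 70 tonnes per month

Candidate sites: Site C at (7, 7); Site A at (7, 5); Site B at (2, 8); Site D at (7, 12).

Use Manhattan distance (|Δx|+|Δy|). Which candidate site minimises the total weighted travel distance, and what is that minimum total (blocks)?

Total weighted distance at each candidate:
  Site C (7, 7): total = 1492
  Site A (7, 5): total = 1572
  Site B (2, 8): total = 1456
  Site D (7, 12): total = 1408
Minimum is at Site D with total 1408 blocks.

Site D, total 1408 blocks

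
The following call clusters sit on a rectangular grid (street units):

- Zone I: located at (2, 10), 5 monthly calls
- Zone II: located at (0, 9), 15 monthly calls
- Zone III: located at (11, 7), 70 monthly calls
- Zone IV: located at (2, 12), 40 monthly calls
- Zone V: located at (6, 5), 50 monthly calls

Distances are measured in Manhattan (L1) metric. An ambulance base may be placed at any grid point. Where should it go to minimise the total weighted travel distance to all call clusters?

(6, 7)

Manhattan distance separates: Σwᵢ(|x−xᵢ|+|y−yᵢ|) = Σwᵢ|x−xᵢ| + Σwᵢ|y−yᵢ|, so x and y are optimised independently as 1-D weighted medians.
Total weight W = 180; half = 90.
x-coordinate, sorted with cumulative weight:
  x=0 (Zone II, w=15) cum 15
  x=2 (Zone I, w=5) cum 20
  x=2 (Zone IV, w=40) cum 60
  x=6 (Zone V, w=50) cum 110  ← median
  x=11 (Zone III, w=70) cum 180
⇒ x* = 6
y-coordinate, sorted with cumulative weight:
  y=5 (Zone V, w=50) cum 50
  y=7 (Zone III, w=70) cum 120  ← median
  y=9 (Zone II, w=15) cum 135
  y=10 (Zone I, w=5) cum 140
  y=12 (Zone IV, w=40) cum 180
⇒ y* = 7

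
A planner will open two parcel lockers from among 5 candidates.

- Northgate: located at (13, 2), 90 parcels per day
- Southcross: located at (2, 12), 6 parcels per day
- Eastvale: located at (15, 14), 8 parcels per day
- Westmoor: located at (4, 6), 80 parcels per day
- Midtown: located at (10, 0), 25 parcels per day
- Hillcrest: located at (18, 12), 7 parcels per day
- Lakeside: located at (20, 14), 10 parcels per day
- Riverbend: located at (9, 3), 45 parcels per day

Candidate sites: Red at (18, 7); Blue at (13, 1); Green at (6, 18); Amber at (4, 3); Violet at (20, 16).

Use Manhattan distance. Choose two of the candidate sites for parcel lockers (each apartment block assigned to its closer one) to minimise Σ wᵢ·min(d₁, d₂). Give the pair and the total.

{Blue, Amber}, total 1153

Evaluate every pair (each demand assigned to the nearer of the two):
  {Blue, Amber}: total = 1153
  {Amber, Violet}: total = 1774
  {Blue, Violet}: total = 1830
  {Red, Amber}: total = 1861
  {Red, Blue}: total = 1911
  {Blue, Green}: total = 2036
  {Green, Amber}: total = 2060
  {Red, Green}: total = 3245
  {Red, Violet}: total = 3297
  {Green, Violet}: total = 4548
Best pair: {Blue, Amber} with total 1153.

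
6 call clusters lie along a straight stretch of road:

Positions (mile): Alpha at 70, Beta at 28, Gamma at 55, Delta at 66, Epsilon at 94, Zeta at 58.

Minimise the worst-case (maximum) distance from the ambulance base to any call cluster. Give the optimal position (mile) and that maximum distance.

The 1-center on a line is the midpoint of the two extreme points: leftmost at 28, rightmost at 94.
Optimal location = (28 + 94)/2 = 61; maximum distance = (94 − 28)/2 = 33.

location 61, max distance 33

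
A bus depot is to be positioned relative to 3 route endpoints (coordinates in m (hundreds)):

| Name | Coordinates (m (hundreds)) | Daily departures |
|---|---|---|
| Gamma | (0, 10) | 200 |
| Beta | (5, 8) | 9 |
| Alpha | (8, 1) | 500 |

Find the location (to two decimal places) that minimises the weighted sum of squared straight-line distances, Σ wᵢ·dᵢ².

The minimiser of Σwᵢ‖p−pᵢ‖² is the weighted centroid p* = (Σwᵢpᵢ)/(Σwᵢ).
Σwᵢ = 709.
Σwᵢxᵢ = 200·0 + 9·5 + 500·8 = 4045.
Σwᵢyᵢ = 200·10 + 9·8 + 500·1 = 2572.
x* = 4045/709 = 5.71, y* = 2572/709 = 3.63.

(5.71, 3.63)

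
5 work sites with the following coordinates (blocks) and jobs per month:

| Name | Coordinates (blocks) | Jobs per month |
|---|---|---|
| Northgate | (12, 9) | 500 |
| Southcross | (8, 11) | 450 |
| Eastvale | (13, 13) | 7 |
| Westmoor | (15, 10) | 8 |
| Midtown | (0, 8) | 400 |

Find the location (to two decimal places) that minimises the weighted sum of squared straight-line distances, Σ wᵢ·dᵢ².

(7.19, 9.39)

The minimiser of Σwᵢ‖p−pᵢ‖² is the weighted centroid p* = (Σwᵢpᵢ)/(Σwᵢ).
Σwᵢ = 1365.
Σwᵢxᵢ = 500·12 + 450·8 + 7·13 + 8·15 + 400·0 = 9811.
Σwᵢyᵢ = 500·9 + 450·11 + 7·13 + 8·10 + 400·8 = 12821.
x* = 9811/1365 = 7.19, y* = 12821/1365 = 9.39.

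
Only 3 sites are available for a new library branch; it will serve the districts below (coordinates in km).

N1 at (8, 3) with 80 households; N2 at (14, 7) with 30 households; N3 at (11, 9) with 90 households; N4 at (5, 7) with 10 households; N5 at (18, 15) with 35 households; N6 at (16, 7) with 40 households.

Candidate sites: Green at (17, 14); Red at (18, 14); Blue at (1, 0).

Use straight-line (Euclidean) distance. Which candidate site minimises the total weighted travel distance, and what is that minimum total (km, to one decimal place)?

Total weighted distance at each candidate:
  Green (17, 14): total = 2539.7
  Red (18, 14): total = 2679.2
  Blue (1, 0): total = 3799.3
Minimum is at Green with total 2539.7 km.

Green, total 2539.7 km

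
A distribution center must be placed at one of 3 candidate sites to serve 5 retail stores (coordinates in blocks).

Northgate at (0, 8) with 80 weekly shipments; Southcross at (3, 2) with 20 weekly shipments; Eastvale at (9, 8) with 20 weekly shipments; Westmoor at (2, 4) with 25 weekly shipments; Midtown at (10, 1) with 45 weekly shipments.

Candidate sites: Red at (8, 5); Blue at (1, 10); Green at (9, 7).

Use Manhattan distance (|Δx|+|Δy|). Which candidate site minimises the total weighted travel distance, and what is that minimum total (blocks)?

Total weighted distance at each candidate:
  Red (8, 5): total = 1565
  Blue (1, 10): total = 1625
  Green (9, 7): total = 1605
Minimum is at Red with total 1565 blocks.

Red, total 1565 blocks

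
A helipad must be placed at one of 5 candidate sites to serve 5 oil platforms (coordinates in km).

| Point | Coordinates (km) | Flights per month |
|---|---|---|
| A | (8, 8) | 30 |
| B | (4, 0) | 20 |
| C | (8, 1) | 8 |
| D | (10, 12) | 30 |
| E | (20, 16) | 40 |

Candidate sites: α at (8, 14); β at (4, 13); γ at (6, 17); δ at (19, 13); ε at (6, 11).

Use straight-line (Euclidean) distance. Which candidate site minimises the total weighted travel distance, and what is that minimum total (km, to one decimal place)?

ε, total 1131.7 km

Total weighted distance at each candidate:
  α (8, 14): total = 1146.7
  β (4, 13): total = 1386.9
  γ (6, 17): total = 1501.4
  δ (19, 13): total = 1287.9
  ε (6, 11): total = 1131.7
Minimum is at ε with total 1131.7 km.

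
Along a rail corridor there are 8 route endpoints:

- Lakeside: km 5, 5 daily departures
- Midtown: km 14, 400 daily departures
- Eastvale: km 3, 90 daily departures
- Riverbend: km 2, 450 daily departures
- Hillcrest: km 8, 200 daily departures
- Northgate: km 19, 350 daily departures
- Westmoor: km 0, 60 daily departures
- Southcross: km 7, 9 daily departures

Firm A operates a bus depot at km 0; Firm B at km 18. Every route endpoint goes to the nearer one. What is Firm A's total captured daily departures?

The indifferent point is the midpoint (0+18)/2 = 9; route endpoints left of it (closer to Firm A at 0) go to Firm A, those right go to Firm B.
  Westmoor at 0 (w=60) → Firm A
  Riverbend at 2 (w=450) → Firm A
  Eastvale at 3 (w=90) → Firm A
  Lakeside at 5 (w=5) → Firm A
  Southcross at 7 (w=9) → Firm A
  Hillcrest at 8 (w=200) → Firm A
  Midtown at 14 (w=400) → Firm B
  Northgate at 19 (w=350) → Firm B
Firm A captures 814; Firm B captures 750.

814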